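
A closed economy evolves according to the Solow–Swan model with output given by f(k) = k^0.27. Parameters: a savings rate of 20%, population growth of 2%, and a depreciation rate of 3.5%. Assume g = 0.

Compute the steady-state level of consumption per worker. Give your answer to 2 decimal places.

c* ≈ 1.29

At the steady state, Δk = 0, so s·k^α = (n + δ)·k.
Rearranging, k^(1−α) = s / (n + δ).
k^0.73 = 0.20 / (0.020 + 0.035) = 0.20 / 0.055 = 3.6364
k* = 3.6364^(1/0.73) ≈ 5.8620
y* = (k*)^α = 5.8620^0.27 ≈ 1.6120
c* = (1 − s)·y* = (1 − 0.20) × 1.6120 ≈ 1.2896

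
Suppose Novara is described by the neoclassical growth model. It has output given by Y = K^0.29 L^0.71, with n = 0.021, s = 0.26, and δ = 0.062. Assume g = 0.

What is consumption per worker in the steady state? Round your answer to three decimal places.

In steady state, investment equals break-even investment: s·k^α = (n + δ)·k.
Rearranging, k^(1−α) = s / (n + δ).
k^0.71 = 0.26 / (0.021 + 0.062) = 0.26 / 0.083 = 3.1325
k* = 3.1325^(1/0.71) ≈ 4.9939
y* = (k*)^α = 4.9939^0.29 ≈ 1.5942
c* = (1 − s)·y* = (1 − 0.26) × 1.5942 ≈ 1.1797

c* ≈ 1.180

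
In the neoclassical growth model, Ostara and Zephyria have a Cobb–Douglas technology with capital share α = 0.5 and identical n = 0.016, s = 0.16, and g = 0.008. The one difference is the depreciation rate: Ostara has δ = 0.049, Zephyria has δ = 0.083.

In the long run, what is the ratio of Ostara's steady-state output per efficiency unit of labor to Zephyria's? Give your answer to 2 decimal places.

ratio ≈ 1.47

Steady-state y* = [s/(n + g + δ)]^(α/(1−α)), so the ratio is [ (s_O/(n + g + δ)_O) / (s_Z/(n + g + δ)_Z) ]^1.
s_O/(n + g + δ)_O = 0.16/0.073 = 2.1918; s_Z/(n + g + δ)_Z = 0.16/0.107 = 1.4953.
Ratio = (2.1918/1.4953)^1 = 1.4658^1 ≈ 1.4658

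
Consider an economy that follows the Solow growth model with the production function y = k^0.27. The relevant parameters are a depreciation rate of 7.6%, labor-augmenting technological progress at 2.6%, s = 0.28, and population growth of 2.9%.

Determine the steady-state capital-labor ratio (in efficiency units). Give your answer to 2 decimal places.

Steady state requires s·f(k) = (n + g + δ)·k, i.e. s·k^α = (n + g + δ)·k.
Dividing both sides by k: k^(1−α) = s / (n + g + δ).
k^0.73 = 0.28 / (0.029 + 0.026 + 0.076) = 0.28 / 0.131 = 2.1374
k* = 2.1374^(1/0.73) ≈ 2.8307

k* ≈ 2.83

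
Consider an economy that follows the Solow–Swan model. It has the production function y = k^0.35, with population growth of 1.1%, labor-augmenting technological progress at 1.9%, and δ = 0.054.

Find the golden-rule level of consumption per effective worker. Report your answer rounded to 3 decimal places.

c_gold ≈ 1.402

At the golden rule, f'(k) = n + g + δ, so α·k^(α−1) = n + g + δ and k_gold = (α/(n + g + δ))^(1/(1−α)).
k_gold = (0.35/0.084)^(1/0.65) = 4.1667^1.5385 ≈ 8.9857
c_gold = f(k_gold) − (n + g + δ)·k_gold = 2.1565 − 0.084×8.9857 ≈ 1.4017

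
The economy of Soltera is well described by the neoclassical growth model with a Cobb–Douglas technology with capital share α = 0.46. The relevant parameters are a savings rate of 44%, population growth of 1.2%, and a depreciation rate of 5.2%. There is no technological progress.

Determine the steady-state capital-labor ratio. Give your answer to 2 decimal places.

k* ≈ 35.52

Steady state requires s·f(k) = (n + δ)·k, i.e. s·k^α = (n + δ)·k.
Dividing both sides by k: k^(1−α) = s / (n + δ).
k^0.54 = 0.44 / (0.012 + 0.052) = 0.44 / 0.064 = 6.8750
k* = 6.8750^(1/0.54) ≈ 35.5226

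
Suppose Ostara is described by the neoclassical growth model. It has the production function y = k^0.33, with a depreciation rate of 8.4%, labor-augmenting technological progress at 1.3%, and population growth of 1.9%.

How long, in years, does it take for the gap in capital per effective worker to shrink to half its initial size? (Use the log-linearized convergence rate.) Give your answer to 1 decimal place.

Near the steady state the convergence rate is λ = (1 − α)(n + g + δ).
λ = (1 − 0.33) × 0.116 = 0.67 × 0.116 = 0.07772
Half-life = ln 2 / λ = 0.6931 / 0.07772 ≈ 8.92 years

t_½ ≈ 8.9 years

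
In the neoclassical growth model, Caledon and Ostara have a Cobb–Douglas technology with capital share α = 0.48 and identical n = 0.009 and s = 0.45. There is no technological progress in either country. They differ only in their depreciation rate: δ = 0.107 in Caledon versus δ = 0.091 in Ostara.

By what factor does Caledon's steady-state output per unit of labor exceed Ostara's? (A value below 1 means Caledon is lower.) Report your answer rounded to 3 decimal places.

ratio ≈ 0.872

Steady-state y* = [s/(n + δ)]^(α/(1−α)), so the ratio is [ (s_C/(n + δ)_C) / (s_O/(n + δ)_O) ]^0.9231.
s_C/(n + δ)_C = 0.45/0.116 = 3.8793; s_O/(n + δ)_O = 0.45/0.100 = 4.5000.
Ratio = (3.8793/4.5000)^0.9231 = 0.8621^0.9231 ≈ 0.8720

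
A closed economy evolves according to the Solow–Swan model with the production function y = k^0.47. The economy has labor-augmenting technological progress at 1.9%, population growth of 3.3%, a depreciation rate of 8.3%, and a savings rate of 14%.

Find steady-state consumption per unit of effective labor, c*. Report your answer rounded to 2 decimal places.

c* = 0.89

At the steady state, Δk = 0, so s·k^α = (n + g + δ)·k.
Rearranging, k^(1−α) = s / (n + g + δ).
k^0.53 = 0.14 / (0.033 + 0.019 + 0.083) = 0.14 / 0.135 = 1.0370
k* = 1.0370^(1/0.53) ≈ 1.0710
y* = (k*)^α = 1.0710^0.47 ≈ 1.0328
c* = (1 − s)·y* = (1 − 0.14) × 1.0328 ≈ 0.8882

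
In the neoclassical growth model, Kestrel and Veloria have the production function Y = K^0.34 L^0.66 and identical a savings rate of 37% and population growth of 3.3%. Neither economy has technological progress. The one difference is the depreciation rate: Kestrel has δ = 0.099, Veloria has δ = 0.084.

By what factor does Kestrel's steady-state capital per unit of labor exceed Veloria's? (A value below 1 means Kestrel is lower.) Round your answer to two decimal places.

Steady-state k* = [s/(n + δ)]^(1/(1−α)), so the ratio is [ (s_K/(n + δ)_K) / (s_V/(n + δ)_V) ]^1.5152.
s_K/(n + δ)_K = 0.37/0.132 = 2.8030; s_V/(n + δ)_V = 0.37/0.117 = 3.1624.
Ratio = (2.8030/3.1624)^1.5152 = 0.8864^1.5152 ≈ 0.8330

ratio ≈ 0.83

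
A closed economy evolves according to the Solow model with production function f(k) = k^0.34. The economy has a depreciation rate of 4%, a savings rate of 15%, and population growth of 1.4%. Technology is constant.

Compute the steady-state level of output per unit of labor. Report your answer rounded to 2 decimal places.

y* = 1.69

At the steady state, Δk = 0, so s·k^α = (n + δ)·k.
Rearranging, k^(1−α) = s / (n + δ).
k^0.66 = 0.15 / (0.014 + 0.040) = 0.15 / 0.054 = 2.7778
k* = 2.7778^(1/0.66) ≈ 4.7019
y* = (k*)^α = 4.7019^0.34 ≈ 1.6927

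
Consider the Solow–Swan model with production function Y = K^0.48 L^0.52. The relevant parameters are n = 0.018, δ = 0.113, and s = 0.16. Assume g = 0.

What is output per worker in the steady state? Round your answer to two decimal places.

y* ≈ 1.20

At the steady state, Δk = 0, so s·k^α = (n + δ)·k.
Rearranging, k^(1−α) = s / (n + δ).
k^0.52 = 0.16 / (0.018 + 0.113) = 0.16 / 0.131 = 1.2214
k* = 1.2214^(1/0.52) ≈ 1.4690
y* = (k*)^α = 1.4690^0.48 ≈ 1.2027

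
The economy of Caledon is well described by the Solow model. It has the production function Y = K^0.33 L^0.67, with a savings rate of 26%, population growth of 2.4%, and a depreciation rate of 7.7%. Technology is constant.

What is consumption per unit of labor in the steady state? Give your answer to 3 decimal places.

c* ≈ 1.179

At the steady state, Δk = 0, so s·k^α = (n + δ)·k.
Dividing both sides by k: k^(1−α) = s / (n + δ).
k^0.67 = 0.26 / (0.024 + 0.077) = 0.26 / 0.101 = 2.5743
k* = 2.5743^(1/0.67) ≈ 4.1013
y* = (k*)^α = 4.1013^0.33 ≈ 1.5932
c* = (1 − s)·y* = (1 − 0.26) × 1.5932 ≈ 1.1790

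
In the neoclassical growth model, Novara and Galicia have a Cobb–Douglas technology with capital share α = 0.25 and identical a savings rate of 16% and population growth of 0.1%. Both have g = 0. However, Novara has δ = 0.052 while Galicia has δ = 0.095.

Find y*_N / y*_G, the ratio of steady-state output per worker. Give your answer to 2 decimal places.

ratio ≈ 1.22

Steady-state y* = [s/(n + δ)]^(α/(1−α)), so the ratio is [ (s_N/(n + δ)_N) / (s_G/(n + δ)_G) ]^0.3333.
s_N/(n + δ)_N = 0.16/0.053 = 3.0189; s_G/(n + δ)_G = 0.16/0.096 = 1.6667.
Ratio = (3.0189/1.6667)^0.3333 = 1.8113^0.3333 ≈ 1.2190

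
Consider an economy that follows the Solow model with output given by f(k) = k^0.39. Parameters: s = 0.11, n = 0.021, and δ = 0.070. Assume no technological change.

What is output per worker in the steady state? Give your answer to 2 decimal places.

y* = 1.13

At the steady state, Δk = 0, so s·k^α = (n + δ)·k.
Dividing both sides by k: k^(1−α) = s / (n + δ).
k^0.61 = 0.11 / (0.021 + 0.070) = 0.11 / 0.091 = 1.2088
k* = 1.2088^(1/0.61) ≈ 1.3646
y* = (k*)^α = 1.3646^0.39 ≈ 1.1289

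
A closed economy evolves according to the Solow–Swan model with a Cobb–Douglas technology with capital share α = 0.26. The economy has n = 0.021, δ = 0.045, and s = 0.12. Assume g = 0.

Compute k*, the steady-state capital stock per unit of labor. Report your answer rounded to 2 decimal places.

Steady state requires s·f(k) = (n + δ)·k, i.e. s·k^α = (n + δ)·k.
Rearranging, k^(1−α) = s / (n + δ).
k^0.74 = 0.12 / (0.021 + 0.045) = 0.12 / 0.066 = 1.8182
k* = 1.8182^(1/0.74) ≈ 2.2432

k* = 2.24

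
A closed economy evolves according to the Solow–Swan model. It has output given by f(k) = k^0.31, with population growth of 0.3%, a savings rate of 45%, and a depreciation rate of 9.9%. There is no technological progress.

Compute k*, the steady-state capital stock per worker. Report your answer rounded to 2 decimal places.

At the steady state, Δk = 0, so s·k^α = (n + δ)·k.
Rearranging, k^(1−α) = s / (n + δ).
k^0.69 = 0.45 / (0.003 + 0.099) = 0.45 / 0.102 = 4.4118
k* = 4.4118^(1/0.69) ≈ 8.5946

k* ≈ 8.59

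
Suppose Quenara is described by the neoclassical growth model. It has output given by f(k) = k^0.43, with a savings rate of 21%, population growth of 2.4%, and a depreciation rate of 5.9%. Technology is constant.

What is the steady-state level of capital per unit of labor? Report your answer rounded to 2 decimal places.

k* = 5.10

Steady state requires s·f(k) = (n + δ)·k, i.e. s·k^α = (n + δ)·k.
Dividing both sides by k: k^(1−α) = s / (n + δ).
k^0.57 = 0.21 / (0.024 + 0.059) = 0.21 / 0.083 = 2.5301
k* = 2.5301^(1/0.57) ≈ 5.0963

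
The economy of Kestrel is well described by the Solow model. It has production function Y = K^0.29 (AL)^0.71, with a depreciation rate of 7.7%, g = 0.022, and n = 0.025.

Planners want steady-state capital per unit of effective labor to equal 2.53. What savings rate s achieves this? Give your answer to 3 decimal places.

s ≈ 0.240

At the steady state, Δk = 0, so s·k^α = (n + g + δ)·k.
So s / (n + g + δ) = (k*)^(1−α) = 2.53^0.71 = 1.9329.
Therefore s = 1.9329 × (n + g + δ) = 1.9329 × 0.124 = 0.2397.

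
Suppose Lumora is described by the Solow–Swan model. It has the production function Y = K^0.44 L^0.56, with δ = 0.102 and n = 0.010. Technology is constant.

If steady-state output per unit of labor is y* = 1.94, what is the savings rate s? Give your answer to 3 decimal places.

s ≈ 0.260

At the steady state, Δk = 0, so s·k^α = (n + δ)·k.
Since y* = [s/(n + δ)]^(α/(1−α)), we have s/(n + δ) = (y*)^((1−α)/α) = 1.94^1.2727 = 2.3243.
Therefore s = 2.3243 × (n + δ) = 2.3243 × 0.112 = 0.2603.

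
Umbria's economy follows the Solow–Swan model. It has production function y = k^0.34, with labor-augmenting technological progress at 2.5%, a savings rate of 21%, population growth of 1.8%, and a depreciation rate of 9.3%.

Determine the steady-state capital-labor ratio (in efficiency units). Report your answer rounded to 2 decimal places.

Steady state requires s·f(k) = (n + g + δ)·k, i.e. s·k^α = (n + g + δ)·k.
Dividing both sides by k: k^(1−α) = s / (n + g + δ).
k^0.66 = 0.21 / (0.018 + 0.025 + 0.093) = 0.21 / 0.136 = 1.5441
k* = 1.5441^(1/0.66) ≈ 1.9314

k* = 1.93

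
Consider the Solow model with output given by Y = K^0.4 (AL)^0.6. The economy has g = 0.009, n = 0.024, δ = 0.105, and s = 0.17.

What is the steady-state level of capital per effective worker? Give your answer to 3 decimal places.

k* ≈ 1.416

In steady state, investment equals break-even investment: s·k^α = (n + g + δ)·k.
Dividing both sides by k: k^(1−α) = s / (n + g + δ).
k^0.6 = 0.17 / (0.024 + 0.009 + 0.105) = 0.17 / 0.138 = 1.2319
k* = 1.2319^(1/0.6) ≈ 1.4157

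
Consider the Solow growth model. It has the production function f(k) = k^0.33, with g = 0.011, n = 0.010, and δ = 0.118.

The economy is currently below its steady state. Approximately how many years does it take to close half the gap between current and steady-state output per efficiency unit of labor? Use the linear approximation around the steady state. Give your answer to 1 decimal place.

t_½ ≈ 7.4 years

Near the steady state the convergence rate is λ = (1 − α)(n + g + δ).
λ = (1 − 0.33) × 0.139 = 0.67 × 0.139 = 0.09313
Half-life = ln 2 / λ = 0.6931 / 0.09313 ≈ 7.44 years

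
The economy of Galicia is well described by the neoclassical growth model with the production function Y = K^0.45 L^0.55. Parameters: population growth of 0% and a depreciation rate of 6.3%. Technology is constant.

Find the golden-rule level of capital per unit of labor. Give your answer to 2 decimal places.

k_gold ≈ 35.69

The golden rule sets f'(k) = n + δ, i.e. α·k^(α−1) = n + δ.
So k^(1−α) = α / (n + δ) = 0.45 / 0.063 = 7.1429.
k_gold = 7.1429^(1/0.55) ≈ 35.6861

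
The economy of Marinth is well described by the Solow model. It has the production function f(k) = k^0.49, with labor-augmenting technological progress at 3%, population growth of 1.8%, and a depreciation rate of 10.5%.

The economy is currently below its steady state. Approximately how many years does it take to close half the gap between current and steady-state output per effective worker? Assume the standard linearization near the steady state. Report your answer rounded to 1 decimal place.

Near the steady state the convergence rate is λ = (1 − α)(n + g + δ).
λ = (1 − 0.49) × 0.153 = 0.51 × 0.153 = 0.07803
Half-life = ln 2 / λ = 0.6931 / 0.07803 ≈ 8.88 years

half-life ≈ 8.9 years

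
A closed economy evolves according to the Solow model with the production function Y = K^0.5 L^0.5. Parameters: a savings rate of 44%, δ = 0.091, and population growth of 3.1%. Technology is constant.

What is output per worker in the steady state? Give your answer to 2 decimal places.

Steady state requires s·f(k) = (n + δ)·k, i.e. s·k^α = (n + δ)·k.
Dividing both sides by k: k^(1−α) = s / (n + δ).
k^0.5 = 0.44 / (0.031 + 0.091) = 0.44 / 0.122 = 3.6066
k* = 3.6066^(1/0.5) ≈ 13.0076
y* = (k*)^α = 13.0076^0.5 ≈ 3.6066

y* = 3.61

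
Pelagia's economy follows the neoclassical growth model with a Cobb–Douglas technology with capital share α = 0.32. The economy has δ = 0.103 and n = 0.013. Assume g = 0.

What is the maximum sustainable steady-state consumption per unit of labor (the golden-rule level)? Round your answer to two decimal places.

c_gold ≈ 1.10

At the golden rule, f'(k) = n + δ, so α·k^(α−1) = n + δ and k_gold = (α/(n + δ))^(1/(1−α)).
k_gold = (0.32/0.116)^(1/0.68) = 2.7586^1.4706 ≈ 4.4471
c_gold = f(k_gold) − (n + δ)·k_gold = 1.6121 − 0.116×4.4471 ≈ 1.0962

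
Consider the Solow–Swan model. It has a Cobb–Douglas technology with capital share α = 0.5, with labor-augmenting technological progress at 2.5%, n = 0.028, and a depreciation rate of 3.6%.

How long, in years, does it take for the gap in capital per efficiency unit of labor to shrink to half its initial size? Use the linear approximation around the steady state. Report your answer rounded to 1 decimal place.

about 15.6 years

Near the steady state the convergence rate is λ = (1 − α)(n + g + δ).
λ = (1 − 0.5) × 0.089 = 0.5 × 0.089 = 0.0445
Half-life = ln 2 / λ = 0.6931 / 0.0445 ≈ 15.58 years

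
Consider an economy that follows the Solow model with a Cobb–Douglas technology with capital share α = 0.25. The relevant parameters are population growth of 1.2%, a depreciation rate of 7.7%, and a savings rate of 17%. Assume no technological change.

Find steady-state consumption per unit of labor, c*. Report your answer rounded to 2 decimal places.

At the steady state, Δk = 0, so s·k^α = (n + δ)·k.
Dividing both sides by k: k^(1−α) = s / (n + δ).
k^0.75 = 0.17 / (0.012 + 0.077) = 0.17 / 0.089 = 1.9101
k* = 1.9101^(1/0.75) ≈ 2.3700
y* = (k*)^α = 2.3700^0.25 ≈ 1.2408
c* = (1 − s)·y* = (1 − 0.17) × 1.2408 ≈ 1.0299

c* = 1.03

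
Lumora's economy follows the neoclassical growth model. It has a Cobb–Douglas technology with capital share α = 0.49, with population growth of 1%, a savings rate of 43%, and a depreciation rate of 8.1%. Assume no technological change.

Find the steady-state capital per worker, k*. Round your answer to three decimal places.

k* = 21.009

In steady state, investment equals break-even investment: s·k^α = (n + δ)·k.
Dividing both sides by k: k^(1−α) = s / (n + δ).
k^0.51 = 0.43 / (0.010 + 0.081) = 0.43 / 0.091 = 4.7253
k* = 4.7253^(1/0.51) ≈ 21.0093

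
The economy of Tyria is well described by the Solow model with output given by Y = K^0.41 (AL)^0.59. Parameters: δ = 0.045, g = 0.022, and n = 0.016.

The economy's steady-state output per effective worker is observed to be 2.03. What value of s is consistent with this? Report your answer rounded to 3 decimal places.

s ≈ 0.230

Steady state requires s·f(k) = (n + g + δ)·k, i.e. s·k^α = (n + g + δ)·k.
Since y* = [s/(n + g + δ)]^(α/(1−α)), we have s/(n + g + δ) = (y*)^((1−α)/α) = 2.03^1.439 = 2.7700.
Therefore s = 2.7700 × (n + g + δ) = 2.7700 × 0.083 = 0.2299.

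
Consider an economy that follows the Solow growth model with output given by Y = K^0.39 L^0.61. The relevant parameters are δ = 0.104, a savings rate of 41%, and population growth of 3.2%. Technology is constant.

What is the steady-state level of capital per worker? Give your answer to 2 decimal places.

In steady state, investment equals break-even investment: s·k^α = (n + δ)·k.
Dividing both sides by k: k^(1−α) = s / (n + δ).
k^0.61 = 0.41 / (0.032 + 0.104) = 0.41 / 0.136 = 3.0147
k* = 3.0147^(1/0.61) ≈ 6.1044

k* ≈ 6.10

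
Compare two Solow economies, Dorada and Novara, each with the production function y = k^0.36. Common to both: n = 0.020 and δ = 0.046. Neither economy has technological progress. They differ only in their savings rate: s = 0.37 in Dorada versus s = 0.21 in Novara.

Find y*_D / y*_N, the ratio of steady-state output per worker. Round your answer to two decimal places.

Steady-state y* = [s/(n + δ)]^(α/(1−α)), so the ratio is [ (s_D/(n + δ)_D) / (s_N/(n + δ)_N) ]^0.5625.
s_D/(n + δ)_D = 0.37/0.066 = 5.6061; s_N/(n + δ)_N = 0.21/0.066 = 3.1818.
Ratio = (5.6061/3.1818)^0.5625 = 1.7619^0.5625 ≈ 1.3752

y*_D / y*_N ≈ 1.38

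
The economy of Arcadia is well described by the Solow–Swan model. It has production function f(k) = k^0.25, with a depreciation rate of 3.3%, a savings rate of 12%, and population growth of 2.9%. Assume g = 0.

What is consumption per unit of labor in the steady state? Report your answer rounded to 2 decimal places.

c* = 1.10

In steady state, investment equals break-even investment: s·k^α = (n + δ)·k.
Dividing both sides by k: k^(1−α) = s / (n + δ).
k^0.75 = 0.12 / (0.029 + 0.033) = 0.12 / 0.062 = 1.9355
k* = 1.9355^(1/0.75) ≈ 2.4121
y* = (k*)^α = 2.4121^0.25 ≈ 1.2462
c* = (1 − s)·y* = (1 − 0.12) × 1.2462 ≈ 1.0967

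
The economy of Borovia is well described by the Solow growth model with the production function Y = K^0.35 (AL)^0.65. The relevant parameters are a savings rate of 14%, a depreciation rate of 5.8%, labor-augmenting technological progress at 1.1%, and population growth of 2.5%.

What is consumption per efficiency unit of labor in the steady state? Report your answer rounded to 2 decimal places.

c* = 1.07

In steady state, investment equals break-even investment: s·k^α = (n + g + δ)·k.
Dividing both sides by k: k^(1−α) = s / (n + g + δ).
k^0.65 = 0.14 / (0.025 + 0.011 + 0.058) = 0.14 / 0.094 = 1.4894
k* = 1.4894^(1/0.65) ≈ 1.8457
y* = (k*)^α = 1.8457^0.35 ≈ 1.2392
c* = (1 − s)·y* = (1 − 0.14) × 1.2392 ≈ 1.0657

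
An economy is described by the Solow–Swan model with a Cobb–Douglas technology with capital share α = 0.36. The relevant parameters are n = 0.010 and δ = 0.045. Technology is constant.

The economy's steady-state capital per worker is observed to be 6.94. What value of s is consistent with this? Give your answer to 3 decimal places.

s ≈ 0.190

At the steady state, Δk = 0, so s·k^α = (n + δ)·k.
So s / (n + δ) = (k*)^(1−α) = 6.94^0.64 = 3.4552.
Therefore s = 3.4552 × (n + δ) = 3.4552 × 0.055 = 0.1900.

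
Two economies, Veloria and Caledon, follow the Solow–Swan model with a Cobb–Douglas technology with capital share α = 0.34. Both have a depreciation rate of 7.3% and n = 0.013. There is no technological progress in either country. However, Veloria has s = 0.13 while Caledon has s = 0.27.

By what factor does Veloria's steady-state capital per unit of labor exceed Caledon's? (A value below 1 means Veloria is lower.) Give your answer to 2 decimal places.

Steady-state k* = [s/(n + δ)]^(1/(1−α)), so the ratio is [ (s_V/(n + δ)_V) / (s_C/(n + δ)_C) ]^1.5152.
s_V/(n + δ)_V = 0.13/0.086 = 1.5116; s_C/(n + δ)_C = 0.27/0.086 = 3.1395.
Ratio = (1.5116/3.1395)^1.5152 = 0.4815^1.5152 ≈ 0.3304

ratio ≈ 0.33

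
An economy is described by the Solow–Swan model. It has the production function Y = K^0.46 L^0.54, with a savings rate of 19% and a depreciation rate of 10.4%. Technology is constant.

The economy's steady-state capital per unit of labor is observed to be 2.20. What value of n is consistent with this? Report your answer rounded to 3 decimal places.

At the steady state, Δk = 0, so s·k^α = (n + δ)·k.
So s / (n + δ) = (k*)^(1−α) = 2.20^0.54 = 1.5308.
Therefore n + δ = s / 1.5308 = 0.19 / 1.5308 = 0.1241, so n = 0.1241 − 0.104 = 0.0201.

n ≈ 0.020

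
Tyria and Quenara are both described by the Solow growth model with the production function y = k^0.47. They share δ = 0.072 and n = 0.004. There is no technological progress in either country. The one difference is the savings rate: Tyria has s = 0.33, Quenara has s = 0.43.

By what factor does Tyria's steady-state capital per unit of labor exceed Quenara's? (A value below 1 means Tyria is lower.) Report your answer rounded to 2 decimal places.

k*_T / k*_Q ≈ 0.61

Steady-state k* = [s/(n + δ)]^(1/(1−α)), so the ratio is [ (s_T/(n + δ)_T) / (s_Q/(n + δ)_Q) ]^1.8868.
s_T/(n + δ)_T = 0.33/0.076 = 4.3421; s_Q/(n + δ)_Q = 0.43/0.076 = 5.6579.
Ratio = (4.3421/5.6579)^1.8868 = 0.7674^1.8868 ≈ 0.6068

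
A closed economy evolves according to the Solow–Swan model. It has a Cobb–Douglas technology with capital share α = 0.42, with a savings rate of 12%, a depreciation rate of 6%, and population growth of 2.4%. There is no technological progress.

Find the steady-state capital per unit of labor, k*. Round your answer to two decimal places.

In steady state, investment equals break-even investment: s·k^α = (n + δ)·k.
Dividing both sides by k: k^(1−α) = s / (n + δ).
k^0.58 = 0.12 / (0.024 + 0.060) = 0.12 / 0.084 = 1.4286
k* = 1.4286^(1/0.58) ≈ 1.8496

k* = 1.85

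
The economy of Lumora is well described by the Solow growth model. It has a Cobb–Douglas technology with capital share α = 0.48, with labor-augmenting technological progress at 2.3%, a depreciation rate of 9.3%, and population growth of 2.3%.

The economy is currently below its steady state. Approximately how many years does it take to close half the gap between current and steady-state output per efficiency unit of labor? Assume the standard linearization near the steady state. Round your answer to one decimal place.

about 9.6 years

Near the steady state the convergence rate is λ = (1 − α)(n + g + δ).
λ = (1 − 0.48) × 0.139 = 0.52 × 0.139 = 0.07228
Half-life = ln 2 / λ = 0.6931 / 0.07228 ≈ 9.59 years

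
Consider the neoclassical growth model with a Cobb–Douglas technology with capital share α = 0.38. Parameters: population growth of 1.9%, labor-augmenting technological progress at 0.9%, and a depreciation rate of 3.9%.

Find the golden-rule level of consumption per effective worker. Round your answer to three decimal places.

c_gold ≈ 1.796

At the golden rule, f'(k) = n + g + δ, so α·k^(α−1) = n + g + δ and k_gold = (α/(n + g + δ))^(1/(1−α)).
k_gold = (0.38/0.067)^(1/0.62) = 5.6716^1.6129 ≈ 16.4305
c_gold = f(k_gold) − (n + g + δ)·k_gold = 2.8970 − 0.067×16.4305 ≈ 1.7962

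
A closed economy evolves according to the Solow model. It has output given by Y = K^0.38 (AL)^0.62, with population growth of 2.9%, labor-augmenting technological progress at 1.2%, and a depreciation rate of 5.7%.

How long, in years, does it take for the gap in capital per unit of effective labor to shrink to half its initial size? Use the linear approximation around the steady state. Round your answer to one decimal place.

t_½ ≈ 11.4 years

Near the steady state the convergence rate is λ = (1 − α)(n + g + δ).
λ = (1 − 0.38) × 0.098 = 0.62 × 0.098 = 0.06076
Half-life = ln 2 / λ = 0.6931 / 0.06076 ≈ 11.41 years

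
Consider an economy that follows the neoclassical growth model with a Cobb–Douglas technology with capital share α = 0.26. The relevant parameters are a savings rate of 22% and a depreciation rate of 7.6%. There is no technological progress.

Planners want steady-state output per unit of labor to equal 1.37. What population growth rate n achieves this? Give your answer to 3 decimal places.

n ≈ 0.014

Steady state requires s·f(k) = (n + δ)·k, i.e. s·k^α = (n + δ)·k.
Since y* = [s/(n + δ)]^(α/(1−α)), we have s/(n + δ) = (y*)^((1−α)/α) = 1.37^2.8462 = 2.4498.
Therefore n + δ = s / 2.4498 = 0.22 / 2.4498 = 0.0898, so n = 0.0898 − 0.076 = 0.0138.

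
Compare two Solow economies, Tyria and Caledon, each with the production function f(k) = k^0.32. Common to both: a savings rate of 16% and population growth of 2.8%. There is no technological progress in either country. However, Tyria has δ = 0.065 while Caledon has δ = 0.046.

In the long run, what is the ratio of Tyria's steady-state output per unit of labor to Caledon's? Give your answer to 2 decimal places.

y*_T / y*_C ≈ 0.90

Steady-state y* = [s/(n + δ)]^(α/(1−α)), so the ratio is [ (s_T/(n + δ)_T) / (s_C/(n + δ)_C) ]^0.4706.
s_T/(n + δ)_T = 0.16/0.093 = 1.7204; s_C/(n + δ)_C = 0.16/0.074 = 2.1622.
Ratio = (1.7204/2.1622)^0.4706 = 0.7957^0.4706 ≈ 0.8980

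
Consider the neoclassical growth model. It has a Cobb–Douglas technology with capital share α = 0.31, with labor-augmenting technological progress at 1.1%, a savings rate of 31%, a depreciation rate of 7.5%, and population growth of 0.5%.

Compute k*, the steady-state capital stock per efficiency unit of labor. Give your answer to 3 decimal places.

k* ≈ 5.909

In steady state, investment equals break-even investment: s·k^α = (n + g + δ)·k.
Rearranging, k^(1−α) = s / (n + g + δ).
k^0.69 = 0.31 / (0.005 + 0.011 + 0.075) = 0.31 / 0.091 = 3.4066
k* = 3.4066^(1/0.69) ≈ 5.9085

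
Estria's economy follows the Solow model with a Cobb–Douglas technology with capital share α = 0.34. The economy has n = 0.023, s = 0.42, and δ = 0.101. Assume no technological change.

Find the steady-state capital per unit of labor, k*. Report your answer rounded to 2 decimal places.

Steady state requires s·f(k) = (n + δ)·k, i.e. s·k^α = (n + δ)·k.
Rearranging, k^(1−α) = s / (n + δ).
k^0.66 = 0.42 / (0.023 + 0.101) = 0.42 / 0.124 = 3.3871
k* = 3.3871^(1/0.66) ≈ 6.3499

k* = 6.35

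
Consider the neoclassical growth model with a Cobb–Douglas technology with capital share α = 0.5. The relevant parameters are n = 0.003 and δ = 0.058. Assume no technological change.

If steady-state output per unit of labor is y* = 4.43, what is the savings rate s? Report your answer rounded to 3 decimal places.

Steady state requires s·f(k) = (n + δ)·k, i.e. s·k^α = (n + δ)·k.
Since y* = [s/(n + δ)]^(α/(1−α)), we have s/(n + δ) = (y*)^((1−α)/α) = 4.43^1 = 4.4300.
Therefore s = 4.4300 × (n + δ) = 4.4300 × 0.061 = 0.2702.

s ≈ 0.270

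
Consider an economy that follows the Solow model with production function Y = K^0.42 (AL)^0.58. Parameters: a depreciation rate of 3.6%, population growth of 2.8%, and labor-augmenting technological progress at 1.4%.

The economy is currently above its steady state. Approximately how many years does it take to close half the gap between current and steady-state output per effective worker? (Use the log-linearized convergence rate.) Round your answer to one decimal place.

Near the steady state the convergence rate is λ = (1 − α)(n + g + δ).
λ = (1 − 0.42) × 0.078 = 0.58 × 0.078 = 0.04524
Half-life = ln 2 / λ = 0.6931 / 0.04524 ≈ 15.32 years

about 15.3 years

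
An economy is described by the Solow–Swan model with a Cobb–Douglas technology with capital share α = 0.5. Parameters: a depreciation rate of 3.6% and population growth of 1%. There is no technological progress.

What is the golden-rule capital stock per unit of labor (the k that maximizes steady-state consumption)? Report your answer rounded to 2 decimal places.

k_gold ≈ 118.15

The golden rule sets f'(k) = n + δ, i.e. α·k^(α−1) = n + δ.
So k^(1−α) = α / (n + δ) = 0.5 / 0.046 = 10.8696.
k_gold = 10.8696^(1/0.5) ≈ 118.1482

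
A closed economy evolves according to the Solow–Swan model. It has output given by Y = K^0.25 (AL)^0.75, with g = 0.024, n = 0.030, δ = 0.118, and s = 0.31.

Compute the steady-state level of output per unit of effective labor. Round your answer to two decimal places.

y* ≈ 1.22

In steady state, investment equals break-even investment: s·k^α = (n + g + δ)·k.
Dividing both sides by k: k^(1−α) = s / (n + g + δ).
k^0.75 = 0.31 / (0.030 + 0.024 + 0.118) = 0.31 / 0.172 = 1.8023
k* = 1.8023^(1/0.75) ≈ 2.1933
y* = (k*)^α = 2.1933^0.25 ≈ 1.2170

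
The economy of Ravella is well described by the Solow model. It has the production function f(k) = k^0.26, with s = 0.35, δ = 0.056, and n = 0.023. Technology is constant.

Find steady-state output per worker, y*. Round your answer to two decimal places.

y* = 1.69

In steady state, investment equals break-even investment: s·k^α = (n + δ)·k.
Rearranging, k^(1−α) = s / (n + δ).
k^0.74 = 0.35 / (0.023 + 0.056) = 0.35 / 0.079 = 4.4304
k* = 4.4304^(1/0.74) ≈ 7.4743
y* = (k*)^α = 7.4743^0.26 ≈ 1.6871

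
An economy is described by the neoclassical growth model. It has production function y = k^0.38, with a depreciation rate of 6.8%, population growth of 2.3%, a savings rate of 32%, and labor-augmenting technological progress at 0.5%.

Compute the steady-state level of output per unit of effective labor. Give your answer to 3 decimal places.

In steady state, investment equals break-even investment: s·k^α = (n + g + δ)·k.
Rearranging, k^(1−α) = s / (n + g + δ).
k^0.62 = 0.32 / (0.023 + 0.005 + 0.068) = 0.32 / 0.096 = 3.3333
k* = 3.3333^(1/0.62) ≈ 6.9718
y* = (k*)^α = 6.9718^0.38 ≈ 2.0916

y* ≈ 2.092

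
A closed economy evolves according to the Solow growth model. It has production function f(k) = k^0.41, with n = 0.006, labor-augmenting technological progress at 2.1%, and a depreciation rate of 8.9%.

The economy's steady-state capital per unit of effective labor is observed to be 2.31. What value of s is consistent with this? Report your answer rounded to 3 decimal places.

In steady state, investment equals break-even investment: s·k^α = (n + g + δ)·k.
So s / (n + g + δ) = (k*)^(1−α) = 2.31^0.59 = 1.6388.
Therefore s = 1.6388 × (n + g + δ) = 1.6388 × 0.116 = 0.1901.

s ≈ 0.190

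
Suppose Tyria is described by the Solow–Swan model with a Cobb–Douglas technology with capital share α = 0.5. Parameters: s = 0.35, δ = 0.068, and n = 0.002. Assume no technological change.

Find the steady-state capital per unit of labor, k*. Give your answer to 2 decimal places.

In steady state, investment equals break-even investment: s·k^α = (n + δ)·k.
Dividing both sides by k: k^(1−α) = s / (n + δ).
k^0.5 = 0.35 / (0.002 + 0.068) = 0.35 / 0.070 = 5.0000
k* = 5.0000^(1/0.5) ≈ 25.0000

k* = 25.00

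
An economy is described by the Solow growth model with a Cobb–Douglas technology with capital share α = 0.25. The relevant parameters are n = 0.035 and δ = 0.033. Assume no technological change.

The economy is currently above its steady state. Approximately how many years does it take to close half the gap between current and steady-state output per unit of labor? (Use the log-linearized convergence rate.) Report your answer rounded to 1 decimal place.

Near the steady state the convergence rate is λ = (1 − α)(n + δ).
λ = (1 − 0.25) × 0.068 = 0.75 × 0.068 = 0.0510
Half-life = ln 2 / λ = 0.6931 / 0.0510 ≈ 13.59 years

half-life ≈ 13.6 years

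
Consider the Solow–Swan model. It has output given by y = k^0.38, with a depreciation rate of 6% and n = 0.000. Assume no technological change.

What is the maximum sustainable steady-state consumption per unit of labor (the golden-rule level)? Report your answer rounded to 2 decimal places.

At the golden rule, f'(k) = n + δ, so α·k^(α−1) = n + δ and k_gold = (α/(n + δ))^(1/(1−α)).
k_gold = (0.38/0.060)^(1/0.62) = 6.3333^1.6129 ≈ 19.6313
c_gold = f(k_gold) − (n + δ)·k_gold = 3.0997 − 0.060×19.6313 ≈ 1.9218

c_gold ≈ 1.92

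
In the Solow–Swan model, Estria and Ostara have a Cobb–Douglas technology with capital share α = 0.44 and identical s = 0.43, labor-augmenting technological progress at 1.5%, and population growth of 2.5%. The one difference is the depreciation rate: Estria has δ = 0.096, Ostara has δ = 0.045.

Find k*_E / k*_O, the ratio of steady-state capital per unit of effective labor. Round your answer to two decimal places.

Steady-state k* = [s/(n + g + δ)]^(1/(1−α)), so the ratio is [ (s_E/(n + g + δ)_E) / (s_O/(n + g + δ)_O) ]^1.7857.
s_E/(n + g + δ)_E = 0.43/0.136 = 3.1618; s_O/(n + g + δ)_O = 0.43/0.085 = 5.0588.
Ratio = (3.1618/5.0588)^1.7857 = 0.6250^1.7857 ≈ 0.4320

k*_E / k*_O ≈ 0.43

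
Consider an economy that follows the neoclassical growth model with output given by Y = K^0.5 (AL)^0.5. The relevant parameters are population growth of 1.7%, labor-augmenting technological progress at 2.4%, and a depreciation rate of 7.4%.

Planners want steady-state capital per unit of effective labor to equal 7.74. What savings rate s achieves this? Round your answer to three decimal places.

s ≈ 0.320

In steady state, investment equals break-even investment: s·k^α = (n + g + δ)·k.
So s / (n + g + δ) = (k*)^(1−α) = 7.74^0.5 = 2.7821.
Therefore s = 2.7821 × (n + g + δ) = 2.7821 × 0.115 = 0.3199.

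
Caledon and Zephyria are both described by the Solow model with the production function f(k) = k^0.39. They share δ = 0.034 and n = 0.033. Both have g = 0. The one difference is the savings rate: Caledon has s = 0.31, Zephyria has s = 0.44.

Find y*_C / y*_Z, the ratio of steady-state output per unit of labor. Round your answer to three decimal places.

Steady-state y* = [s/(n + δ)]^(α/(1−α)), so the ratio is [ (s_C/(n + δ)_C) / (s_Z/(n + δ)_Z) ]^0.6393.
s_C/(n + δ)_C = 0.31/0.067 = 4.6269; s_Z/(n + δ)_Z = 0.44/0.067 = 6.5672.
Ratio = (4.6269/6.5672)^0.6393 = 0.7045^0.6393 ≈ 0.7994

ratio ≈ 0.799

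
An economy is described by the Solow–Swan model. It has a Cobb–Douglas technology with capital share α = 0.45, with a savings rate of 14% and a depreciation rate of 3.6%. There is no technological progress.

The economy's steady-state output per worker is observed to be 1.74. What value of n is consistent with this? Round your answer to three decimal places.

In steady state, investment equals break-even investment: s·k^α = (n + δ)·k.
Since y* = [s/(n + δ)]^(α/(1−α)), we have s/(n + δ) = (y*)^((1−α)/α) = 1.74^1.2222 = 1.9679.
Therefore n + δ = s / 1.9679 = 0.14 / 1.9679 = 0.0711, so n = 0.0711 − 0.036 = 0.0351.

n ≈ 0.035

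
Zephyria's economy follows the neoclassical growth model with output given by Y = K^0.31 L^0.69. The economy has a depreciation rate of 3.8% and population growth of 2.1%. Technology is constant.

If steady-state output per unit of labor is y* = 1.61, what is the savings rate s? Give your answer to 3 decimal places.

Steady state requires s·f(k) = (n + δ)·k, i.e. s·k^α = (n + δ)·k.
Since y* = [s/(n + δ)]^(α/(1−α)), we have s/(n + δ) = (y*)^((1−α)/α) = 1.61^2.2258 = 2.8864.
Therefore s = 2.8864 × (n + δ) = 2.8864 × 0.059 = 0.1703.

s ≈ 0.170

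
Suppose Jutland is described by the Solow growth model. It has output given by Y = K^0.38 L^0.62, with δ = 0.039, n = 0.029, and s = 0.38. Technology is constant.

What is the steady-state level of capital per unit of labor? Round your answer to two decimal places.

In steady state, investment equals break-even investment: s·k^α = (n + δ)·k.
Dividing both sides by k: k^(1−α) = s / (n + δ).
k^0.62 = 0.38 / (0.029 + 0.039) = 0.38 / 0.068 = 5.5882
k* = 5.5882^(1/0.62) ≈ 16.0427

k* = 16.04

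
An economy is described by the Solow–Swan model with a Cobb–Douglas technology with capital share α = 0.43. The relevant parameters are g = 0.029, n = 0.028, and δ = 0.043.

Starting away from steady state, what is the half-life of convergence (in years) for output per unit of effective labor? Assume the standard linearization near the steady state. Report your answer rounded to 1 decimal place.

half-life ≈ 12.2 years

Near the steady state the convergence rate is λ = (1 − α)(n + g + δ).
λ = (1 − 0.43) × 0.100 = 0.57 × 0.100 = 0.0570
Half-life = ln 2 / λ = 0.6931 / 0.0570 ≈ 12.16 years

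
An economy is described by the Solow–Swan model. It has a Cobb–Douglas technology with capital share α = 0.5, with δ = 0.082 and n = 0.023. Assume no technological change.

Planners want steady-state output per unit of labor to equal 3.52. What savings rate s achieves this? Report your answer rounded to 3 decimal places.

Steady state requires s·f(k) = (n + δ)·k, i.e. s·k^α = (n + δ)·k.
Since y* = [s/(n + δ)]^(α/(1−α)), we have s/(n + δ) = (y*)^((1−α)/α) = 3.52^1 = 3.5200.
Therefore s = 3.5200 × (n + δ) = 3.5200 × 0.105 = 0.3696.

s ≈ 0.370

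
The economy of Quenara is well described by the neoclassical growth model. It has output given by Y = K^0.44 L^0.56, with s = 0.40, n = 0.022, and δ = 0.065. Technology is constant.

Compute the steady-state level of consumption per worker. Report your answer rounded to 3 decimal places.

Steady state requires s·f(k) = (n + δ)·k, i.e. s·k^α = (n + δ)·k.
Dividing both sides by k: k^(1−α) = s / (n + δ).
k^0.56 = 0.40 / (0.022 + 0.065) = 0.40 / 0.087 = 4.5977
k* = 4.5977^(1/0.56) ≈ 15.2443
y* = (k*)^α = 15.2443^0.44 ≈ 3.3156
c* = (1 − s)·y* = (1 − 0.40) × 3.3156 ≈ 1.9894

c* = 1.989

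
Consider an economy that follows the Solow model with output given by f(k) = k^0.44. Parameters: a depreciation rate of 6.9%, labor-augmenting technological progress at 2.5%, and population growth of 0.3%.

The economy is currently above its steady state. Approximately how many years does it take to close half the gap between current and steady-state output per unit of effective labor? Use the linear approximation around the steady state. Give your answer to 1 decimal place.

Near the steady state the convergence rate is λ = (1 − α)(n + g + δ).
λ = (1 − 0.44) × 0.097 = 0.56 × 0.097 = 0.05432
Half-life = ln 2 / λ = 0.6931 / 0.05432 ≈ 12.76 years

about 12.8 years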